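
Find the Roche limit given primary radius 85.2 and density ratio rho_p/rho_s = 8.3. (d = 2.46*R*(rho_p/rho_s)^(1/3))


d_Roche = 2.46 * 85.2 * 8.3^(1/3) = 424.3596

424.3596


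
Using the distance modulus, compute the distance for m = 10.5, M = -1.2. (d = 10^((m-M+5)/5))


d = 10^((m - M + 5)/5) = 10^((10.5 - -1.2 + 5)/5) = 2187.7616

2187.7616 pc


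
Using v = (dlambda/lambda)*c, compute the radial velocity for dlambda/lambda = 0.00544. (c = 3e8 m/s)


v = (dlambda/lambda) * c = 0.00544 * 3e8 = 1.632e+06

1.632e+06 m/s


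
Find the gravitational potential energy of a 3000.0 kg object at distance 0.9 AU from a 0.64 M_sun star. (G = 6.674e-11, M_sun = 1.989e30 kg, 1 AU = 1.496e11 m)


M = 0.64 * 1.989e30 kg = 1.27296e+30 kg; r = 0.9 AU * 1.496e11 m/AU = 1.3464e+11 m. U = -GM*m/r = -(6.674e-11 * 1.27296e+30 * 3000.0) / 1.3464e+11 = -1.893e+12

-1.893e+12 J


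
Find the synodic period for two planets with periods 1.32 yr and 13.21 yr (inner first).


1/P_syn = |1/P1 - 1/P2| = |1/1.32 - 1/13.21| => P_syn = 1.4665

1.4665 years


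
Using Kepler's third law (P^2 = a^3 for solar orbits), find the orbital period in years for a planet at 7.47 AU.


P = a^(3/2) = 7.47^1.5 = 20.4165

20.4165 years


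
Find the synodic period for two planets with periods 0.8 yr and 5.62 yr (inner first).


1/P_syn = |1/P1 - 1/P2| = |1/0.8 - 1/5.62| => P_syn = 0.9328

0.9328 years


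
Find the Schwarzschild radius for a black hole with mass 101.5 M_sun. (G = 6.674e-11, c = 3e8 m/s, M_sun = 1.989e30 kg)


M = 101.5 * 1.989e30 kg = 2.018835e+32 kg. rs = 2GM/c^2 = 2 * 6.674e-11 * 2.018835e+32 / (3e8)^2 = 299415.662

299415.662 m


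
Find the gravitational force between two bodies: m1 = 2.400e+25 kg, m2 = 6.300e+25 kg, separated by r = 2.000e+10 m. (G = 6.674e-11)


F = G*m1*m2/r^2 = 6.674e-11 * 2.400e+25 * 6.300e+25 / (2.000e+10)^2 = 6.674e-11 * 1.512e+51 / 4.000e+20 = 2.523e+20

2.523e+20 N


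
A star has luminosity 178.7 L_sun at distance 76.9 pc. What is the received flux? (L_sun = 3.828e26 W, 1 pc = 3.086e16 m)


F = L / (4*pi*d^2) = 6.841e+28 / (4*pi*(2.373e+18)^2) = 9.666e-10

9.666e-10 W/m^2


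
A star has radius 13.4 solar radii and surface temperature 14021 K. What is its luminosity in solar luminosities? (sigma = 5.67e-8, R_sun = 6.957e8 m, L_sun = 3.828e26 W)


R = 13.4 * 6.957e8 m = 9.32238e+09 m. L = 4*pi*R^2*sigma*T^4 = 4*pi*(9.32238e+09)^2 * 5.67e-8 * 14021^4 = 2.393109019e+30 W. L/L_sun = 2.393109019e+30 / 3.828e26 = 6251.591

6251.591 L_sun


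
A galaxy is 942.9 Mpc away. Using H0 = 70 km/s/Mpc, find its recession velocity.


v = H0 * d = 70 * 942.9 = 66003.0

66003.0 km/s


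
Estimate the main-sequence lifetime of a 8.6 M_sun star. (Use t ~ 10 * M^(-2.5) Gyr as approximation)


t = 10 * M^(-2.5) = 10 * 8.6^(-2.5) = 0.0461

0.0461 Gyr


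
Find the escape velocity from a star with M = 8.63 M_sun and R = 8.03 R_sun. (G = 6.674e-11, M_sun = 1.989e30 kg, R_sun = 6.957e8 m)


M = 8.63 * 1.989e30 kg = 1.716507e+31 kg; R = 8.03 * 6.957e8 m = 5.586471e+09 m. v_esc = sqrt(2GM/R) = sqrt(2 * 6.674e-11 * 1.716507e+31 / 5.586471e+09) = 640415.9121

640415.9121 m/s


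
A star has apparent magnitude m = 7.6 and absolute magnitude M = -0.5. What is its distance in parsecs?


d = 10^((m - M + 5)/5) = 10^((7.6 - -0.5 + 5)/5) = 416.8694

416.8694 pc


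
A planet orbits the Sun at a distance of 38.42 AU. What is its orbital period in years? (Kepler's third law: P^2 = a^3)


P = a^(3/2) = 38.42^1.5 = 238.142

238.142 years


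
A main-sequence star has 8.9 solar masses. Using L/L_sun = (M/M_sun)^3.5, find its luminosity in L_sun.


L/L_sun = (M/M_sun)^3.5 = 8.9^3.5 = 2103.1247

2103.1247 L_sun


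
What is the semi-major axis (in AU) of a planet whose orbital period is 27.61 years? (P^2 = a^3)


a = P^(2/3) = 27.61^(2/3) = 9.1351

9.1351 AU


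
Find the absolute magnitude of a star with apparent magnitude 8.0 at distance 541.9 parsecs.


M = m - 5*log10(d) + 5 = 8.0 - 5*log10(541.9) + 5 = -0.6696

-0.6696


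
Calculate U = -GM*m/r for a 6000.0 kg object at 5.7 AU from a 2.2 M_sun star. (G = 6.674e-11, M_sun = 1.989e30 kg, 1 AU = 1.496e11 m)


M = 2.2 * 1.989e30 kg = 4.3758e+30 kg; r = 5.7 AU * 1.496e11 m/AU = 8.5272e+11 m. U = -GM*m/r = -(6.674e-11 * 4.3758e+30 * 6000.0) / 8.5272e+11 = -2.055e+12

-2.055e+12 J


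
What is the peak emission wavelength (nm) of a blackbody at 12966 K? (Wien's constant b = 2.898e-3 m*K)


lam_max = b / T = 2.898e-3 / 12966 = 2.235e-07 m = 223.5076 nm

223.5076 nm


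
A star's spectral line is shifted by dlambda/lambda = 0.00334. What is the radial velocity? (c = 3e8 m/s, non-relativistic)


v = (dlambda/lambda) * c = 0.00334 * 3e8 = 1.002e+06

1.002e+06 m/s


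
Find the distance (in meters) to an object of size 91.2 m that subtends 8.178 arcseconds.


D = size / theta_rad, theta_rad = 8.178 * pi/(180*3600) = 3.965e-05, D = 2.300e+06

2.300e+06 m


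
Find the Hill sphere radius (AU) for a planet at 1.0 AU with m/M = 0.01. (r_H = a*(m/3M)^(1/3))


r_H = a * (m/3M)^(1/3) = 1.0 * (0.01/3)^(1/3) = 0.1494

0.1494 AU


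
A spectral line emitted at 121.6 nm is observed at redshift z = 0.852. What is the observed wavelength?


lam_obs = lam_emit * (1 + z) = 121.6 * (1 + 0.852) = 225.2032

225.2032 nm


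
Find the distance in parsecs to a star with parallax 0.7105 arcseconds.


d = 1/p = 1/0.7105 = 1.4075

1.4075 pc


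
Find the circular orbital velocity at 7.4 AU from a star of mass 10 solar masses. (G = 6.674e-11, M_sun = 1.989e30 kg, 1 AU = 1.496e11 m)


v = sqrt(GM/r) = sqrt(6.674e-11 * 1.989e+31 / 1.107e+12) = 34628.1138

34628.1138 m/s


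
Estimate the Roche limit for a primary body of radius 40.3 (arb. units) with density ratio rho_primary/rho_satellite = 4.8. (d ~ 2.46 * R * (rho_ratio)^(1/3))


d_Roche = 2.46 * 40.3 * 4.8^(1/3) = 167.2325

167.2325


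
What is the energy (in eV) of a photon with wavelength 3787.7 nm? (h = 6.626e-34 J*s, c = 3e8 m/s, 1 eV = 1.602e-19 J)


E = hc/lambda = 6.626e-34 * 3e8 / 3.788e-06 = 5.248e-20 J = 0.3276 eV

0.3276 eV


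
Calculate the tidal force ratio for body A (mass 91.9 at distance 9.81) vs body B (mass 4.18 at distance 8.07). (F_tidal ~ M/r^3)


Ratio = (M1/r1^3) / (M2/r2^3) = (91.9/9.81^3) / (4.18/8.07^3) = 12.2392

12.2392


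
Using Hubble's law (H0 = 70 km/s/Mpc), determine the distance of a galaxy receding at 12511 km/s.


d = v / H0 = 12511 / 70 = 178.7286

178.7286 Mpc


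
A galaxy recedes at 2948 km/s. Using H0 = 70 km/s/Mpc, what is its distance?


d = v / H0 = 2948 / 70 = 42.1143

42.1143 Mpc


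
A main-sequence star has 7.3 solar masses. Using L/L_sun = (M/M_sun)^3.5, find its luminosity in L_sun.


L/L_sun = (M/M_sun)^3.5 = 7.3^3.5 = 1051.0661

1051.0661 L_sun


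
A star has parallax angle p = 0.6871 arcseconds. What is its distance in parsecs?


d = 1/p = 1/0.6871 = 1.4554

1.4554 pc


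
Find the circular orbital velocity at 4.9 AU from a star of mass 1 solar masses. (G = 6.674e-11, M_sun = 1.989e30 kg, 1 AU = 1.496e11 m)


v = sqrt(GM/r) = sqrt(6.674e-11 * 1.989e+30 / 7.330e+11) = 13456.9505

13456.9505 m/s


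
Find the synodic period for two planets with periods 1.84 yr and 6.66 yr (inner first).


1/P_syn = |1/P1 - 1/P2| = |1/1.84 - 1/6.66| => P_syn = 2.5424

2.5424 years


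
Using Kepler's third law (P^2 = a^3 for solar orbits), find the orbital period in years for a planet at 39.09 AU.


P = a^(3/2) = 39.09^1.5 = 244.3985

244.3985 years


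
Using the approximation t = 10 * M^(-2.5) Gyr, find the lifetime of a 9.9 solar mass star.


t = 10 * M^(-2.5) = 10 * 9.9^(-2.5) = 0.0324

0.0324 Gyr


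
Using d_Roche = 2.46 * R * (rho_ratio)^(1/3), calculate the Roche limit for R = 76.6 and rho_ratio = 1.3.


d_Roche = 2.46 * 76.6 * 1.3^(1/3) = 205.6577

205.6577


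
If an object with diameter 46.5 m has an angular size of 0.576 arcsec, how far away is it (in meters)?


D = size / theta_rad, theta_rad = 0.576 * pi/(180*3600) = 2.793e-06, D = 1.665e+07

1.665e+07 m


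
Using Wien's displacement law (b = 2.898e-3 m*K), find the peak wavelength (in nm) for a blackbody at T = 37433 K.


lam_max = b / T = 2.898e-3 / 37433 = 7.742e-08 m = 77.4183 nm

77.4183 nm


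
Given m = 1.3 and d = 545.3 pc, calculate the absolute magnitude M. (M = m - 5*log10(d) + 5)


M = m - 5*log10(d) + 5 = 1.3 - 5*log10(545.3) + 5 = -7.3832

-7.3832


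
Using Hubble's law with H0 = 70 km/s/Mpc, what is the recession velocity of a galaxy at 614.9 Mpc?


v = H0 * d = 70 * 614.9 = 43043.0

43043.0 km/s


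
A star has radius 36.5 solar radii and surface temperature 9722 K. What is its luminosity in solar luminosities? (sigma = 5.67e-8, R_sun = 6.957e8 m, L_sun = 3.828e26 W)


R = 36.5 * 6.957e8 m = 2.539305e+10 m. L = 4*pi*R^2*sigma*T^4 = 4*pi*(2.539305e+10)^2 * 5.67e-8 * 9722^4 = 4.104356967e+30 W. L/L_sun = 4.104356967e+30 / 3.828e26 = 10721.9357

10721.9357 L_sun


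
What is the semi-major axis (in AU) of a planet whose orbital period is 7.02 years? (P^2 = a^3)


a = P^(2/3) = 7.02^(2/3) = 3.6663

3.6663 AU


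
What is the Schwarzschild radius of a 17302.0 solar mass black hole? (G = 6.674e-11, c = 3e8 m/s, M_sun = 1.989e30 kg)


M = 17302.0 * 1.989e30 kg = 3.4413678e+34 kg. rs = 2GM/c^2 = 2 * 6.674e-11 * 3.4413678e+34 / (3e8)^2 = 5.104e+07

5.104e+07 m


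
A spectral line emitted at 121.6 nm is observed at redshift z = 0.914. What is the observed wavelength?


lam_obs = lam_emit * (1 + z) = 121.6 * (1 + 0.914) = 232.7424

232.7424 nm


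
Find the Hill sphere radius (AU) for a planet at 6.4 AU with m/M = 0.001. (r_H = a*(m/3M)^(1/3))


r_H = a * (m/3M)^(1/3) = 6.4 * (0.001/3)^(1/3) = 0.4438

0.4438 AU


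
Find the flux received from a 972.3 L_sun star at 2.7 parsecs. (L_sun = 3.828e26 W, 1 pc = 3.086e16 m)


F = L / (4*pi*d^2) = 3.722e+29 / (4*pi*(8.332e+16)^2) = 4.266e-06

4.266e-06 W/m^2


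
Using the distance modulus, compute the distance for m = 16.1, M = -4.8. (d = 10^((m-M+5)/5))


d = 10^((m - M + 5)/5) = 10^((16.1 - -4.8 + 5)/5) = 151356.1248

151356.1248 pc


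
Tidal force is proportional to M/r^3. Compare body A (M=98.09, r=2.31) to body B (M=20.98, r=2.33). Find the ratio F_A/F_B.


Ratio = (M1/r1^3) / (M2/r2^3) = (98.09/2.31^3) / (20.98/2.33^3) = 4.7979

4.7979


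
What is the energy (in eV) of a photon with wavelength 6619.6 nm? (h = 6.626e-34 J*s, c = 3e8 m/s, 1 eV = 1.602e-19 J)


E = hc/lambda = 6.626e-34 * 3e8 / 6.620e-06 = 3.003e-20 J = 0.1874 eV

0.1874 eV


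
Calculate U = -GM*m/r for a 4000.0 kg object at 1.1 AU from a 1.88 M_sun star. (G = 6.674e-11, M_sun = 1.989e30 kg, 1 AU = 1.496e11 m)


M = 1.88 * 1.989e30 kg = 3.73932e+30 kg; r = 1.1 AU * 1.496e11 m/AU = 1.6456e+11 m. U = -GM*m/r = -(6.674e-11 * 3.73932e+30 * 4000.0) / 1.6456e+11 = -6.066e+12

-6.066e+12 J


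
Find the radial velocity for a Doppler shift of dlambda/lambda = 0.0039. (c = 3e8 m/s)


v = (dlambda/lambda) * c = 0.0039 * 3e8 = 1.170e+06

1.170e+06 m/s


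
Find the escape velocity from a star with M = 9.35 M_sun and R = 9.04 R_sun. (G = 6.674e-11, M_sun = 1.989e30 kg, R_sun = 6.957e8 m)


M = 9.35 * 1.989e30 kg = 1.859715e+31 kg; R = 9.04 * 6.957e8 m = 6.289128e+09 m. v_esc = sqrt(2GM/R) = sqrt(2 * 6.674e-11 * 1.859715e+31 / 6.289128e+09) = 628255.1815

628255.1815 m/s


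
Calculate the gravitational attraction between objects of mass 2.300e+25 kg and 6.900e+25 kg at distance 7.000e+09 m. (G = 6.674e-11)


F = G*m1*m2/r^2 = 6.674e-11 * 2.300e+25 * 6.900e+25 / (7.000e+09)^2 = 6.674e-11 * 1.587e+51 / 4.900e+19 = 2.162e+21

2.162e+21 N


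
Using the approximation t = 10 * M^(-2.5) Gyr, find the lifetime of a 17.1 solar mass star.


t = 10 * M^(-2.5) = 10 * 17.1^(-2.5) = 0.0083

0.0083 Gyr


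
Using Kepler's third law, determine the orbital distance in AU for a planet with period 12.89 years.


a = P^(2/3) = 12.89^(2/3) = 5.4975

5.4975 AU


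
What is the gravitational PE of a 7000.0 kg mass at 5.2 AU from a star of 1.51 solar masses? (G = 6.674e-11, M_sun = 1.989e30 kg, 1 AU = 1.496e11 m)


M = 1.51 * 1.989e30 kg = 3.00339e+30 kg; r = 5.2 AU * 1.496e11 m/AU = 7.7792e+11 m. U = -GM*m/r = -(6.674e-11 * 3.00339e+30 * 7000.0) / 7.7792e+11 = -1.804e+12

-1.804e+12 J


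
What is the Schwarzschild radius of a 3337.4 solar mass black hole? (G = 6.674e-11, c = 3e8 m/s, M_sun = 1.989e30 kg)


M = 3337.4 * 1.989e30 kg = 6.6380886e+33 kg. rs = 2GM/c^2 = 2 * 6.674e-11 * 6.6380886e+33 / (3e8)^2 = 9.845e+06

9.845e+06 m


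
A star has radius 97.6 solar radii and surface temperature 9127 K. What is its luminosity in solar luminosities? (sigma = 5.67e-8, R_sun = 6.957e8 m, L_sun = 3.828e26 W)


R = 97.6 * 6.957e8 m = 6.790032e+10 m. L = 4*pi*R^2*sigma*T^4 = 4*pi*(6.790032e+10)^2 * 5.67e-8 * 9127^4 = 2.279548134e+31 W. L/L_sun = 2.279548134e+31 / 3.828e26 = 59549.3243

59549.3243 L_sun


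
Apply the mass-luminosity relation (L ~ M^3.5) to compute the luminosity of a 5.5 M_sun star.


L/L_sun = (M/M_sun)^3.5 = 5.5^3.5 = 390.184

390.184 L_sun


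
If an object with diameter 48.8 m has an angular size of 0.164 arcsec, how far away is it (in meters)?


D = size / theta_rad, theta_rad = 0.164 * pi/(180*3600) = 7.951e-07, D = 6.138e+07

6.138e+07 m


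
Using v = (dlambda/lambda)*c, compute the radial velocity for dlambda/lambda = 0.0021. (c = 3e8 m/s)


v = (dlambda/lambda) * c = 0.0021 * 3e8 = 630000.0

630000.0 m/s


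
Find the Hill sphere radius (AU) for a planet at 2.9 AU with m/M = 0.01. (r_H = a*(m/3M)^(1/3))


r_H = a * (m/3M)^(1/3) = 2.9 * (0.01/3)^(1/3) = 0.4332

0.4332 AU


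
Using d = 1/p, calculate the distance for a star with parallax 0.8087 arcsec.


d = 1/p = 1/0.8087 = 1.2366

1.2366 pc


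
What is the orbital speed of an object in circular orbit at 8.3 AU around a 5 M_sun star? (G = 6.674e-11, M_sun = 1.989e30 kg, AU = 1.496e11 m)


v = sqrt(GM/r) = sqrt(6.674e-11 * 9.945e+30 / 1.242e+12) = 23120.1502

23120.1502 m/s


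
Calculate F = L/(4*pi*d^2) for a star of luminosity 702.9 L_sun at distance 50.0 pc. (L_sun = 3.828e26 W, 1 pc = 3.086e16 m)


F = L / (4*pi*d^2) = 2.691e+29 / (4*pi*(1.543e+18)^2) = 8.993e-09

8.993e-09 W/m^2


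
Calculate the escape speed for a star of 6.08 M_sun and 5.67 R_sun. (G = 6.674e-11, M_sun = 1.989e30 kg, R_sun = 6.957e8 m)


M = 6.08 * 1.989e30 kg = 1.209312e+31 kg; R = 5.67 * 6.957e8 m = 3.944619e+09 m. v_esc = sqrt(2GM/R) = sqrt(2 * 6.674e-11 * 1.209312e+31 / 3.944619e+09) = 639697.6408

639697.6408 m/s


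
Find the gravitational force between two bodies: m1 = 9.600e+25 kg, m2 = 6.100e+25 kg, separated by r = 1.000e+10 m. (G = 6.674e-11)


F = G*m1*m2/r^2 = 6.674e-11 * 9.600e+25 * 6.100e+25 / (1.000e+10)^2 = 6.674e-11 * 5.856e+51 / 1.000e+20 = 3.908e+21

3.908e+21 N


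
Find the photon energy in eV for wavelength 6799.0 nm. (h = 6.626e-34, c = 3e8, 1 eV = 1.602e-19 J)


E = hc/lambda = 6.626e-34 * 3e8 / 6.799e-06 = 2.924e-20 J = 0.1825 eV

0.1825 eV


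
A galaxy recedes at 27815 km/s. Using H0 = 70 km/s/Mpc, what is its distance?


d = v / H0 = 27815 / 70 = 397.3571

397.3571 Mpc


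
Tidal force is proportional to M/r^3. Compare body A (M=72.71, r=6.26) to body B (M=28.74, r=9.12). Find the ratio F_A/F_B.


Ratio = (M1/r1^3) / (M2/r2^3) = (72.71/6.26^3) / (28.74/9.12^3) = 7.8229

7.8229


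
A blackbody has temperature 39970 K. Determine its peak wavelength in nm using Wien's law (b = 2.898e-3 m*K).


lam_max = b / T = 2.898e-3 / 39970 = 7.250e-08 m = 72.5044 nm

72.5044 nm


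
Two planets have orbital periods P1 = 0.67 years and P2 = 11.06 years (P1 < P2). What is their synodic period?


1/P_syn = |1/P1 - 1/P2| = |1/0.67 - 1/11.06| => P_syn = 0.7132

0.7132 years


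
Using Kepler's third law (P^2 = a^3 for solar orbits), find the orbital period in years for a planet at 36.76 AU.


P = a^(3/2) = 36.76^1.5 = 222.876

222.876 years


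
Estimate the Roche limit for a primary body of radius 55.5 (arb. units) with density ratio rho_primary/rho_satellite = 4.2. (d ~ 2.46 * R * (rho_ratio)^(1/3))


d_Roche = 2.46 * 55.5 * 4.2^(1/3) = 220.2814

220.2814


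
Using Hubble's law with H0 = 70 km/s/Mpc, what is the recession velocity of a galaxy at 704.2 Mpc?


v = H0 * d = 70 * 704.2 = 49294.0

49294.0 km/s


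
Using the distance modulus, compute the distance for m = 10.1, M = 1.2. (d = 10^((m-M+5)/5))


d = 10^((m - M + 5)/5) = 10^((10.1 - 1.2 + 5)/5) = 602.5596

602.5596 pc


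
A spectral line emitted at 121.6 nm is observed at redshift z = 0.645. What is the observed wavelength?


lam_obs = lam_emit * (1 + z) = 121.6 * (1 + 0.645) = 200.032

200.032 nm


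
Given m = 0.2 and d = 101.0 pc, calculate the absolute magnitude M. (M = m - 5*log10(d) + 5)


M = m - 5*log10(d) + 5 = 0.2 - 5*log10(101.0) + 5 = -4.8216

-4.8216


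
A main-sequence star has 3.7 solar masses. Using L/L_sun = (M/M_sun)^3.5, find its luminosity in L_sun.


L/L_sun = (M/M_sun)^3.5 = 3.7^3.5 = 97.433

97.433 L_sun


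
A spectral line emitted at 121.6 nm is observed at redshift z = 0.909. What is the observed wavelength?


lam_obs = lam_emit * (1 + z) = 121.6 * (1 + 0.909) = 232.1344

232.1344 nm


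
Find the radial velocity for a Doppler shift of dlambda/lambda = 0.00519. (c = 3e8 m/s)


v = (dlambda/lambda) * c = 0.00519 * 3e8 = 1.557e+06

1.557e+06 m/s


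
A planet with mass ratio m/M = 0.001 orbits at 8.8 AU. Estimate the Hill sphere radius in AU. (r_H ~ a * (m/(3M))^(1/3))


r_H = a * (m/3M)^(1/3) = 8.8 * (0.001/3)^(1/3) = 0.6102

0.6102 AU


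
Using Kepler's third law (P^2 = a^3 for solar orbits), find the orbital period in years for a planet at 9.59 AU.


P = a^(3/2) = 9.59^1.5 = 29.698

29.698 years


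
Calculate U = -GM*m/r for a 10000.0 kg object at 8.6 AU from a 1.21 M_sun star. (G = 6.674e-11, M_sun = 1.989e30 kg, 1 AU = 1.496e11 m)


M = 1.21 * 1.989e30 kg = 2.40669e+30 kg; r = 8.6 AU * 1.496e11 m/AU = 1.28656e+12 m. U = -GM*m/r = -(6.674e-11 * 2.40669e+30 * 10000.0) / 1.28656e+12 = -1.248e+12

-1.248e+12 J


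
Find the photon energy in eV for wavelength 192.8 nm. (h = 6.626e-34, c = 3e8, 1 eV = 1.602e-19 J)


E = hc/lambda = 6.626e-34 * 3e8 / 1.928e-07 = 1.031e-18 J = 6.4358 eV

6.4358 eV


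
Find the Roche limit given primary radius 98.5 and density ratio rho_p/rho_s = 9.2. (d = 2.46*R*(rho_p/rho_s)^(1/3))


d_Roche = 2.46 * 98.5 * 9.2^(1/3) = 507.7313

507.7313


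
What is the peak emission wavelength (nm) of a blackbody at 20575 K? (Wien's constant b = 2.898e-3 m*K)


lam_max = b / T = 2.898e-3 / 20575 = 1.409e-07 m = 140.8505 nm

140.8505 nm


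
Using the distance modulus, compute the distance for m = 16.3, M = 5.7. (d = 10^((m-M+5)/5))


d = 10^((m - M + 5)/5) = 10^((16.3 - 5.7 + 5)/5) = 1318.2567

1318.2567 pc


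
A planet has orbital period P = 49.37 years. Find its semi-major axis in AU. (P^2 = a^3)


a = P^(2/3) = 49.37^(2/3) = 13.4578

13.4578 AU


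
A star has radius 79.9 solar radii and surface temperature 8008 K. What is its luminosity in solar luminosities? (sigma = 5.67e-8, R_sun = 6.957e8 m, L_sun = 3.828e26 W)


R = 79.9 * 6.957e8 m = 5.558643e+10 m. L = 4*pi*R^2*sigma*T^4 = 4*pi*(5.558643e+10)^2 * 5.67e-8 * 8008^4 = 9.053713475e+30 W. L/L_sun = 9.053713475e+30 / 3.828e26 = 23651.2891

23651.2891 L_sun


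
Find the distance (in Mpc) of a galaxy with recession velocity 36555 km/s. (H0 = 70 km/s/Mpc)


d = v / H0 = 36555 / 70 = 522.2143

522.2143 Mpc


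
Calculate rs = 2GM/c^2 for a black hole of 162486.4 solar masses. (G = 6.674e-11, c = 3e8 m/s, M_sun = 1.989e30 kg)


M = 162486.4 * 1.989e30 kg = 3.231854496e+35 kg. rs = 2GM/c^2 = 2 * 6.674e-11 * 3.231854496e+35 / (3e8)^2 = 4.793e+08

4.793e+08 m


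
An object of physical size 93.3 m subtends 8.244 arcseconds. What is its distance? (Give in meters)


D = size / theta_rad, theta_rad = 8.244 * pi/(180*3600) = 3.997e-05, D = 2.334e+06

2.334e+06 m


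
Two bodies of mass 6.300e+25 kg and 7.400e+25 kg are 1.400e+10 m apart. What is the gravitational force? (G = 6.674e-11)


F = G*m1*m2/r^2 = 6.674e-11 * 6.300e+25 * 7.400e+25 / (1.400e+10)^2 = 6.674e-11 * 4.662e+51 / 1.960e+20 = 1.587e+21

1.587e+21 N


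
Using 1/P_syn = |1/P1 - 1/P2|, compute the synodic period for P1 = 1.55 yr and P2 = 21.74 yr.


1/P_syn = |1/P1 - 1/P2| = |1/1.55 - 1/21.74| => P_syn = 1.669

1.669 years


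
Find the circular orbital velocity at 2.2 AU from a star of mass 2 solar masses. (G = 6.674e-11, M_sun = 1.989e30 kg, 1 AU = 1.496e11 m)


v = sqrt(GM/r) = sqrt(6.674e-11 * 3.978e+30 / 3.291e+11) = 28401.9627

28401.9627 m/s


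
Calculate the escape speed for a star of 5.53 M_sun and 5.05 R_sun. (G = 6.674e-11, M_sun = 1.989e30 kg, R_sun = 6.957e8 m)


M = 5.53 * 1.989e30 kg = 1.099917e+31 kg; R = 5.05 * 6.957e8 m = 3.513285e+09 m. v_esc = sqrt(2GM/R) = sqrt(2 * 6.674e-11 * 1.099917e+31 / 3.513285e+09) = 646444.6796

646444.6796 m/s


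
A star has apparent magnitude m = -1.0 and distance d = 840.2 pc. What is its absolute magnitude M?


M = m - 5*log10(d) + 5 = -1.0 - 5*log10(840.2) + 5 = -10.6219

-10.6219


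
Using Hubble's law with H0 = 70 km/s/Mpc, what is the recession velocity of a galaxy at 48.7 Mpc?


v = H0 * d = 70 * 48.7 = 3409.0

3409.0 km/s


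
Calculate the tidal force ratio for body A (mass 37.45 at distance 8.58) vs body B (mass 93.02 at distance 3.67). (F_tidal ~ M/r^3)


Ratio = (M1/r1^3) / (M2/r2^3) = (37.45/8.58^3) / (93.02/3.67^3) = 0.0315

0.0315


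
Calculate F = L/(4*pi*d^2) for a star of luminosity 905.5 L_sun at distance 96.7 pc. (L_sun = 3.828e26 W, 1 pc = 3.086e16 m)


F = L / (4*pi*d^2) = 3.466e+29 / (4*pi*(2.984e+18)^2) = 3.097e-09

3.097e-09 W/m^2


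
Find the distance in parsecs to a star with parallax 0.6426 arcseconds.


d = 1/p = 1/0.6426 = 1.5562

1.5562 pc


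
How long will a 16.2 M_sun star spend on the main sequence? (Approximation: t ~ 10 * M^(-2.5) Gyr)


t = 10 * M^(-2.5) = 10 * 16.2^(-2.5) = 0.0095

0.0095 Gyr


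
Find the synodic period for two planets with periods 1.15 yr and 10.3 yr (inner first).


1/P_syn = |1/P1 - 1/P2| = |1/1.15 - 1/10.3| => P_syn = 1.2945

1.2945 years


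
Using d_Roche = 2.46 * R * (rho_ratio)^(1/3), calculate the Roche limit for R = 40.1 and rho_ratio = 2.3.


d_Roche = 2.46 * 40.1 * 2.3^(1/3) = 130.2133

130.2133


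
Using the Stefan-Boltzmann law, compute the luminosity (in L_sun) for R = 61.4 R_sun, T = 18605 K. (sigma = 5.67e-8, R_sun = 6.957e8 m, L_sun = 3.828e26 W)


R = 61.4 * 6.957e8 m = 4.271598e+10 m. L = 4*pi*R^2*sigma*T^4 = 4*pi*(4.271598e+10)^2 * 5.67e-8 * 18605^4 = 1.557730665e+32 W. L/L_sun = 1.557730665e+32 / 3.828e26 = 406930.6857

406930.6857 L_sun


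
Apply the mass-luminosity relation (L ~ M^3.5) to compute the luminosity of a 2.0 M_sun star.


L/L_sun = (M/M_sun)^3.5 = 2.0^3.5 = 11.3137

11.3137 L_sun


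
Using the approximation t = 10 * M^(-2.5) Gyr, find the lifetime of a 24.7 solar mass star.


t = 10 * M^(-2.5) = 10 * 24.7^(-2.5) = 0.0033

0.0033 Gyr


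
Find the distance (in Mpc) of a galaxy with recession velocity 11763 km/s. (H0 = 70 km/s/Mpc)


d = v / H0 = 11763 / 70 = 168.0429

168.0429 Mpc


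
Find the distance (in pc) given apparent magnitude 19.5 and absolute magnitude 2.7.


d = 10^((m - M + 5)/5) = 10^((19.5 - 2.7 + 5)/5) = 22908.6765

22908.6765 pc


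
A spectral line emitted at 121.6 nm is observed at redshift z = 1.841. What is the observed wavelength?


lam_obs = lam_emit * (1 + z) = 121.6 * (1 + 1.841) = 345.4656

345.4656 nm


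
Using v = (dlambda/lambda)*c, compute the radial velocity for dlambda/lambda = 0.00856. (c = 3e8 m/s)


v = (dlambda/lambda) * c = 0.00856 * 3e8 = 2.568e+06

2.568e+06 m/s


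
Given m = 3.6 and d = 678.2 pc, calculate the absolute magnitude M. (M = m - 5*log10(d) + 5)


M = m - 5*log10(d) + 5 = 3.6 - 5*log10(678.2) + 5 = -5.5568

-5.5568


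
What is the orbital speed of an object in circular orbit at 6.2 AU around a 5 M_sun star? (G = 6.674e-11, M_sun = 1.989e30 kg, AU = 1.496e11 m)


v = sqrt(GM/r) = sqrt(6.674e-11 * 9.945e+30 / 9.275e+11) = 26750.6201

26750.6201 m/s


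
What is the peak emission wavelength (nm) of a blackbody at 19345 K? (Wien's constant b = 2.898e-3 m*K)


lam_max = b / T = 2.898e-3 / 19345 = 1.498e-07 m = 149.8062 nm

149.8062 nm


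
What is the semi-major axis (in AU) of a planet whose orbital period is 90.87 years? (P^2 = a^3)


a = P^(2/3) = 90.87^(2/3) = 20.2122

20.2122 AU


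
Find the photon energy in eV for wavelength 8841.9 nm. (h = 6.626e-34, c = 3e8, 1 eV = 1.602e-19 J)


E = hc/lambda = 6.626e-34 * 3e8 / 8.842e-06 = 2.248e-20 J = 0.1403 eV

0.1403 eV


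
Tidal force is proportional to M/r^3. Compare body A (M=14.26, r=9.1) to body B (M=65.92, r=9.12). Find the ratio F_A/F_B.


Ratio = (M1/r1^3) / (M2/r2^3) = (14.26/9.1^3) / (65.92/9.12^3) = 0.2178

0.2178


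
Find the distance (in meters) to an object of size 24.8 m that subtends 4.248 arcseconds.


D = size / theta_rad, theta_rad = 4.248 * pi/(180*3600) = 2.059e-05, D = 1.204e+06

1.204e+06 m


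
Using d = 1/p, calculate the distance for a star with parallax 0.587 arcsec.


d = 1/p = 1/0.587 = 1.7036

1.7036 pc


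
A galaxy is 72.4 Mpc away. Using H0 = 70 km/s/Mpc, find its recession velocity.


v = H0 * d = 70 * 72.4 = 5068.0

5068.0 km/s


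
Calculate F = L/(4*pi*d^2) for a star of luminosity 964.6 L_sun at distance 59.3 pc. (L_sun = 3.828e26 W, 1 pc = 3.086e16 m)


F = L / (4*pi*d^2) = 3.692e+29 / (4*pi*(1.830e+18)^2) = 8.774e-09

8.774e-09 W/m^2


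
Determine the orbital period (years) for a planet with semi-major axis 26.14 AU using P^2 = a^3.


P = a^(3/2) = 26.14^1.5 = 133.6467

133.6467 years


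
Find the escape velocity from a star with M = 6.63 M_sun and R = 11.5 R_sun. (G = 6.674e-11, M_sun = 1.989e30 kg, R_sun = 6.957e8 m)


M = 6.63 * 1.989e30 kg = 1.318707e+31 kg; R = 11.5 * 6.957e8 m = 8.00055e+09 m. v_esc = sqrt(2GM/R) = sqrt(2 * 6.674e-11 * 1.318707e+31 / 8.00055e+09) = 469053.4481

469053.4481 m/s


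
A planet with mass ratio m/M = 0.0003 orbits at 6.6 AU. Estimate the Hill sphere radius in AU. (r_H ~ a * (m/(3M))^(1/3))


r_H = a * (m/3M)^(1/3) = 6.6 * (0.0003/3)^(1/3) = 0.3063

0.3063 AU


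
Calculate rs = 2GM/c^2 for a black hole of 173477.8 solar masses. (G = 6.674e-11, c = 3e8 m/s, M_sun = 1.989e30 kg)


M = 173477.8 * 1.989e30 kg = 3.450473442e+35 kg. rs = 2GM/c^2 = 2 * 6.674e-11 * 3.450473442e+35 / (3e8)^2 = 5.117e+08

5.117e+08 m


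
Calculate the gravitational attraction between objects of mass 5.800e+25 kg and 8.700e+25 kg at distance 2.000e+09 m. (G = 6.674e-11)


F = G*m1*m2/r^2 = 6.674e-11 * 5.800e+25 * 8.700e+25 / (2.000e+09)^2 = 6.674e-11 * 5.046e+51 / 4.000e+18 = 8.419e+22

8.419e+22 N


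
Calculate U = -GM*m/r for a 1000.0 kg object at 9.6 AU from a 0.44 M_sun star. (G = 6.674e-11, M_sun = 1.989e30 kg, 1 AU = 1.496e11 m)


M = 0.44 * 1.989e30 kg = 8.7516e+29 kg; r = 9.6 AU * 1.496e11 m/AU = 1.43616e+12 m. U = -GM*m/r = -(6.674e-11 * 8.7516e+29 * 1000.0) / 1.43616e+12 = -4.067e+10

-4.067e+10 J


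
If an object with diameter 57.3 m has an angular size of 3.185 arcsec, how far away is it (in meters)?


D = size / theta_rad, theta_rad = 3.185 * pi/(180*3600) = 1.544e-05, D = 3.711e+06

3.711e+06 m


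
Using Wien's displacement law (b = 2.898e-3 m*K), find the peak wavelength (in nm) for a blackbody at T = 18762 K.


lam_max = b / T = 2.898e-3 / 18762 = 1.545e-07 m = 154.4611 nm

154.4611 nm


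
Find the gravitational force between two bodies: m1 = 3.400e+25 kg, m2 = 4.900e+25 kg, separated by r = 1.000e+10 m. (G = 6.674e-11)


F = G*m1*m2/r^2 = 6.674e-11 * 3.400e+25 * 4.900e+25 / (1.000e+10)^2 = 6.674e-11 * 1.666e+51 / 1.000e+20 = 1.112e+21

1.112e+21 N


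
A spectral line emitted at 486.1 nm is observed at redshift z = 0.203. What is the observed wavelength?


lam_obs = lam_emit * (1 + z) = 486.1 * (1 + 0.203) = 584.7783

584.7783 nm


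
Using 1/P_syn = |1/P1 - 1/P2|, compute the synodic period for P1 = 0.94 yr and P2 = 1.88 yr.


1/P_syn = |1/P1 - 1/P2| = |1/0.94 - 1/1.88| => P_syn = 1.88

1.88 years


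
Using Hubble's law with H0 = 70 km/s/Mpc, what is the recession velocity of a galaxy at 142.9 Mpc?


v = H0 * d = 70 * 142.9 = 10003.0

10003.0 km/s


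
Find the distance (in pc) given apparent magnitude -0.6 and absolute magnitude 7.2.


d = 10^((m - M + 5)/5) = 10^((-0.6 - 7.2 + 5)/5) = 0.2754

0.2754 pc


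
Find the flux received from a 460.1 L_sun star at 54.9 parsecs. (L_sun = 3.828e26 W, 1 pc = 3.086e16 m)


F = L / (4*pi*d^2) = 1.761e+29 / (4*pi*(1.694e+18)^2) = 4.883e-09

4.883e-09 W/m^2


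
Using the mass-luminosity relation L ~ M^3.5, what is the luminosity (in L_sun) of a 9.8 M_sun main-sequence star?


L/L_sun = (M/M_sun)^3.5 = 9.8^3.5 = 2946.397

2946.397 L_sun


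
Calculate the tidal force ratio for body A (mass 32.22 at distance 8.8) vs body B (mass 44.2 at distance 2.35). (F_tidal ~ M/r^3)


Ratio = (M1/r1^3) / (M2/r2^3) = (32.22/8.8^3) / (44.2/2.35^3) = 0.0139

0.0139


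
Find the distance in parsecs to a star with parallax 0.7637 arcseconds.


d = 1/p = 1/0.7637 = 1.3094

1.3094 pc


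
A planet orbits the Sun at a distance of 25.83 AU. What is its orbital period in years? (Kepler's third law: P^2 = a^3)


P = a^(3/2) = 25.83^1.5 = 131.2764

131.2764 years


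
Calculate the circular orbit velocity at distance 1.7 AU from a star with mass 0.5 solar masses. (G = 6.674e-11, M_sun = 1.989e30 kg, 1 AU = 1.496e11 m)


v = sqrt(GM/r) = sqrt(6.674e-11 * 9.945e+29 / 2.543e+11) = 16154.9358

16154.9358 m/s


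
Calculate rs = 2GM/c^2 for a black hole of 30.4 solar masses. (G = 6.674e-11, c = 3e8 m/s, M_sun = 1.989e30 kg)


M = 30.4 * 1.989e30 kg = 6.04656e+31 kg. rs = 2GM/c^2 = 2 * 6.674e-11 * 6.04656e+31 / (3e8)^2 = 89677.2032

89677.2032 m


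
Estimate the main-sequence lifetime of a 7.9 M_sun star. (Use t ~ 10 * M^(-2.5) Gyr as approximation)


t = 10 * M^(-2.5) = 10 * 7.9^(-2.5) = 0.057

0.057 Gyr


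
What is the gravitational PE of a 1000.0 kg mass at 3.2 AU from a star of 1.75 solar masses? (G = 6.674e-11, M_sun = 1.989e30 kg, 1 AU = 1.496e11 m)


M = 1.75 * 1.989e30 kg = 3.48075e+30 kg; r = 3.2 AU * 1.496e11 m/AU = 4.7872e+11 m. U = -GM*m/r = -(6.674e-11 * 3.48075e+30 * 1000.0) / 4.7872e+11 = -4.853e+11

-4.853e+11 J


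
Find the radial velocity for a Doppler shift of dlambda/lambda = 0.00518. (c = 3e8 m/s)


v = (dlambda/lambda) * c = 0.00518 * 3e8 = 1.554e+06

1.554e+06 m/s


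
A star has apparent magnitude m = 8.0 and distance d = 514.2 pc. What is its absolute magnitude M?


M = m - 5*log10(d) + 5 = 8.0 - 5*log10(514.2) + 5 = -0.5557

-0.5557


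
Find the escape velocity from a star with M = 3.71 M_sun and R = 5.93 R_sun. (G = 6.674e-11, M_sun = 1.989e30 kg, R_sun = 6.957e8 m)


M = 3.71 * 1.989e30 kg = 7.37919e+30 kg; R = 5.93 * 6.957e8 m = 4.125501e+09 m. v_esc = sqrt(2GM/R) = sqrt(2 * 6.674e-11 * 7.37919e+30 / 4.125501e+09) = 488623.2151

488623.2151 m/s


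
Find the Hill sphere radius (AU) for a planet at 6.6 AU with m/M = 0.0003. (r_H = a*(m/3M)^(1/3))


r_H = a * (m/3M)^(1/3) = 6.6 * (0.0003/3)^(1/3) = 0.3063

0.3063 AU


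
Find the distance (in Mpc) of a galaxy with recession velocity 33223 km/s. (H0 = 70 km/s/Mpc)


d = v / H0 = 33223 / 70 = 474.6143

474.6143 Mpc


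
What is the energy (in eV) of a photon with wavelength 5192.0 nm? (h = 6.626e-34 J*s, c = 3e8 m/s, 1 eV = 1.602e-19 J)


E = hc/lambda = 6.626e-34 * 3e8 / 5.192e-06 = 3.829e-20 J = 0.239 eV

0.239 eV


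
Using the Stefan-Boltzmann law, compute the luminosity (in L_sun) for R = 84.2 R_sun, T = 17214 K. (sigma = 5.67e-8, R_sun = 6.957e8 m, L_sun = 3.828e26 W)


R = 84.2 * 6.957e8 m = 5.857794e+10 m. L = 4*pi*R^2*sigma*T^4 = 4*pi*(5.857794e+10)^2 * 5.67e-8 * 17214^4 = 2.146783789e+32 W. L/L_sun = 2.146783789e+32 / 3.828e26 = 560810.8122

560810.8122 L_sun


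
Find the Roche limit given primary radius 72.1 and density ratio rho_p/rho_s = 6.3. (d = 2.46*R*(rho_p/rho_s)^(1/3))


d_Roche = 2.46 * 72.1 * 6.3^(1/3) = 327.5799

327.5799


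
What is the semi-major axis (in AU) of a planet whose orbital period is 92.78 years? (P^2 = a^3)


a = P^(2/3) = 92.78^(2/3) = 20.4944

20.4944 AU


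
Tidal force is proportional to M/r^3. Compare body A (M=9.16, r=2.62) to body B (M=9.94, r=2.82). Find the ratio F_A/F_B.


Ratio = (M1/r1^3) / (M2/r2^3) = (9.16/2.62^3) / (9.94/2.82^3) = 1.1491

1.1491


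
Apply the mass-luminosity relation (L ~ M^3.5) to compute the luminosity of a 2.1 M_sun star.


L/L_sun = (M/M_sun)^3.5 = 2.1^3.5 = 13.4205

13.4205 L_sun


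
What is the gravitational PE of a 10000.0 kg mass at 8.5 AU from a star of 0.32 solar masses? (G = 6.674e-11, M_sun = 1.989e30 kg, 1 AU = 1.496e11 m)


M = 0.32 * 1.989e30 kg = 6.3648e+29 kg; r = 8.5 AU * 1.496e11 m/AU = 1.2716e+12 m. U = -GM*m/r = -(6.674e-11 * 6.3648e+29 * 10000.0) / 1.2716e+12 = -3.341e+11

-3.341e+11 J


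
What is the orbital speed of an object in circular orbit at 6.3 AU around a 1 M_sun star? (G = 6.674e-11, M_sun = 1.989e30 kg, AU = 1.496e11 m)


v = sqrt(GM/r) = sqrt(6.674e-11 * 1.989e+30 / 9.425e+11) = 11867.9148

11867.9148 m/s


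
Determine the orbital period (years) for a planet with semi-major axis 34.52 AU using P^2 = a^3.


P = a^(3/2) = 34.52^1.5 = 202.8179

202.8179 years


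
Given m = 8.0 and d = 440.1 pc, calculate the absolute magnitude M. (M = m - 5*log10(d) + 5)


M = m - 5*log10(d) + 5 = 8.0 - 5*log10(440.1) + 5 = -0.2178

-0.2178


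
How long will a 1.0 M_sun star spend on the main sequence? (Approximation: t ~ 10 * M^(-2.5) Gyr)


t = 10 * M^(-2.5) = 10 * 1.0^(-2.5) = 10.0

10.0 Gyr


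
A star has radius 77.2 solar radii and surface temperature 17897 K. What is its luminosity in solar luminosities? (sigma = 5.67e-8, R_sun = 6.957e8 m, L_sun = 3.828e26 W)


R = 77.2 * 6.957e8 m = 5.370804e+10 m. L = 4*pi*R^2*sigma*T^4 = 4*pi*(5.370804e+10)^2 * 5.67e-8 * 17897^4 = 2.108591651e+32 W. L/L_sun = 2.108591651e+32 / 3.828e26 = 550833.7647

550833.7647 L_sun


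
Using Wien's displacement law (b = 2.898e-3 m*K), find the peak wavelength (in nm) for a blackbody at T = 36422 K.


lam_max = b / T = 2.898e-3 / 36422 = 7.957e-08 m = 79.5673 nm

79.5673 nm


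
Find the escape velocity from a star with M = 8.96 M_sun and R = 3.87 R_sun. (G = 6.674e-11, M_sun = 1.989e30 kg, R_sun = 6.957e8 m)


M = 8.96 * 1.989e30 kg = 1.782144e+31 kg; R = 3.87 * 6.957e8 m = 2.692359e+09 m. v_esc = sqrt(2GM/R) = sqrt(2 * 6.674e-11 * 1.782144e+31 / 2.692359e+09) = 939967.8752

939967.8752 m/s


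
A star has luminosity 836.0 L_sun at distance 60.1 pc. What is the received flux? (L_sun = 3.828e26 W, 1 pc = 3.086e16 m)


F = L / (4*pi*d^2) = 3.200e+29 / (4*pi*(1.855e+18)^2) = 7.403e-09

7.403e-09 W/m^2


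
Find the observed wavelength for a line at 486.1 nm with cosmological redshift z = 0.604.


lam_obs = lam_emit * (1 + z) = 486.1 * (1 + 0.604) = 779.7044

779.7044 nm


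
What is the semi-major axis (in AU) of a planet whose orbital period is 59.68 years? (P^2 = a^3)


a = P^(2/3) = 59.68^(2/3) = 15.2716

15.2716 AU


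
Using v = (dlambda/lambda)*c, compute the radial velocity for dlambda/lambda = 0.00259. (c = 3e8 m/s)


v = (dlambda/lambda) * c = 0.00259 * 3e8 = 777000.0

777000.0 m/s


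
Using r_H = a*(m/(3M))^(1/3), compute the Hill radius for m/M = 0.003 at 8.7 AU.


r_H = a * (m/3M)^(1/3) = 8.7 * (0.003/3)^(1/3) = 0.87

0.87 AU


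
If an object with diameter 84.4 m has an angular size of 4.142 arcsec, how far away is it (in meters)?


D = size / theta_rad, theta_rad = 4.142 * pi/(180*3600) = 2.008e-05, D = 4.203e+06

4.203e+06 m


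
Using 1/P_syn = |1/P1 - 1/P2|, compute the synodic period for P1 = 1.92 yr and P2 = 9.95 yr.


1/P_syn = |1/P1 - 1/P2| = |1/1.92 - 1/9.95| => P_syn = 2.3791

2.3791 years


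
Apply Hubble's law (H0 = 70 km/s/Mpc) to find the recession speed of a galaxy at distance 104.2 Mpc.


v = H0 * d = 70 * 104.2 = 7294.0

7294.0 km/s


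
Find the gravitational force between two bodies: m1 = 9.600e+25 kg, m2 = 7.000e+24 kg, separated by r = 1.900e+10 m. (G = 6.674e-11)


F = G*m1*m2/r^2 = 6.674e-11 * 9.600e+25 * 7.000e+24 / (1.900e+10)^2 = 6.674e-11 * 6.720e+50 / 3.610e+20 = 1.242e+20

1.242e+20 N


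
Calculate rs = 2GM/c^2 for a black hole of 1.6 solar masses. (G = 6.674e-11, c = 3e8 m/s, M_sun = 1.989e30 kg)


M = 1.6 * 1.989e30 kg = 3.1824e+30 kg. rs = 2GM/c^2 = 2 * 6.674e-11 * 3.1824e+30 / (3e8)^2 = 4719.8528

4719.8528 m


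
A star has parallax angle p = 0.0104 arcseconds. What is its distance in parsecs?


d = 1/p = 1/0.0104 = 96.1538

96.1538 pc


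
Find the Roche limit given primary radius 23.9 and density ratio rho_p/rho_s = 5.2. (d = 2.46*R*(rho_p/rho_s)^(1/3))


d_Roche = 2.46 * 23.9 * 5.2^(1/3) = 101.8593

101.8593


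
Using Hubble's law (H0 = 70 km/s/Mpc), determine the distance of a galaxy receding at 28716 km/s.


d = v / H0 = 28716 / 70 = 410.2286

410.2286 Mpc


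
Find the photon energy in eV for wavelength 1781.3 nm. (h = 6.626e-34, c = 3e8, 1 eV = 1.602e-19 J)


E = hc/lambda = 6.626e-34 * 3e8 / 1.781e-06 = 1.116e-19 J = 0.6966 eV

0.6966 eV


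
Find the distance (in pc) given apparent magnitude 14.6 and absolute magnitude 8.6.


d = 10^((m - M + 5)/5) = 10^((14.6 - 8.6 + 5)/5) = 158.4893

158.4893 pc


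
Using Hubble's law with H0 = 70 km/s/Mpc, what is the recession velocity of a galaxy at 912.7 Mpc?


v = H0 * d = 70 * 912.7 = 63889.0

63889.0 km/s


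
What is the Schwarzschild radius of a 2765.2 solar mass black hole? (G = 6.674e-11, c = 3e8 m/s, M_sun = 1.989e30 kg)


M = 2765.2 * 1.989e30 kg = 5.4999828e+33 kg. rs = 2GM/c^2 = 2 * 6.674e-11 * 5.4999828e+33 / (3e8)^2 = 8.157e+06

8.157e+06 m


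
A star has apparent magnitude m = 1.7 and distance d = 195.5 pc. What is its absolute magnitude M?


M = m - 5*log10(d) + 5 = 1.7 - 5*log10(195.5) + 5 = -4.7557

-4.7557


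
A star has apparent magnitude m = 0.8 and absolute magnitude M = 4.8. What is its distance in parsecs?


d = 10^((m - M + 5)/5) = 10^((0.8 - 4.8 + 5)/5) = 1.5849

1.5849 pc


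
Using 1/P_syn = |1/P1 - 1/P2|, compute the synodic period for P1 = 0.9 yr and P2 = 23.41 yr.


1/P_syn = |1/P1 - 1/P2| = |1/0.9 - 1/23.41| => P_syn = 0.936

0.936 years


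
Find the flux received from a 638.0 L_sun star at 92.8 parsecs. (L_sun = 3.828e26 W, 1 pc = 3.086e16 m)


F = L / (4*pi*d^2) = 2.442e+29 / (4*pi*(2.864e+18)^2) = 2.370e-09

2.370e-09 W/m^2


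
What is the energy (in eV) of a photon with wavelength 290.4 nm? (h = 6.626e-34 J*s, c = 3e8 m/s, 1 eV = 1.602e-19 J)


E = hc/lambda = 6.626e-34 * 3e8 / 2.904e-07 = 6.845e-19 J = 4.2728 eV

4.2728 eV


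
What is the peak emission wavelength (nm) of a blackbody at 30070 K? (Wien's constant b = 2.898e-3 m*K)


lam_max = b / T = 2.898e-3 / 30070 = 9.638e-08 m = 96.3751 nm

96.3751 nm


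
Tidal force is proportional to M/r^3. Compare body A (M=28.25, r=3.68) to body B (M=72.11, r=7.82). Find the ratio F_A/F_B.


Ratio = (M1/r1^3) / (M2/r2^3) = (28.25/3.68^3) / (72.11/7.82^3) = 3.7592

3.7592


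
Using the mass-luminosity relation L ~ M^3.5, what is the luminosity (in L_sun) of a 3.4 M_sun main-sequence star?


L/L_sun = (M/M_sun)^3.5 = 3.4^3.5 = 72.473

72.473 L_sun
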